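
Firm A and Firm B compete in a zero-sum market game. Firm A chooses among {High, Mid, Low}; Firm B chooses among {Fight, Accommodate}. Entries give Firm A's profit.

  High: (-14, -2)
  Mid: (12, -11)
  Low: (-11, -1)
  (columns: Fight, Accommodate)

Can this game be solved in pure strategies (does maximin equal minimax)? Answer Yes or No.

Row minima: High → -14, Mid → -11, Low → -11; maximin = -11.
Column maxima: Fight → 12, Accommodate → -1; minimax = -1.
-11 ≠ -1, so no pure-strategy equilibrium exists.

No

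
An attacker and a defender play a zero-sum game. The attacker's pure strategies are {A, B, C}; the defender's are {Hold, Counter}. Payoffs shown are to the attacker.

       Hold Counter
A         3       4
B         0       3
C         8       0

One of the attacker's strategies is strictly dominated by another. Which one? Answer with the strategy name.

A gives a strictly higher payoff than B against every column: 3 > 0, 4 > 3.
So B is strictly dominated and the attacker never plays it.

B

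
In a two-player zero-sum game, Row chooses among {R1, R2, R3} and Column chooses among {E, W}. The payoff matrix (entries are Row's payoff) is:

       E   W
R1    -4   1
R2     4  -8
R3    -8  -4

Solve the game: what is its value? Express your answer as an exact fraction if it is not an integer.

-28/17

Row minima: R1 → -4, R2 → -8, R3 → -8; maximin = -4.
Column maxima: E → 4, W → 1; minimax = 1.
-4 ≠ 1, so there is no saddle point; optimal play is mixed.
R3 is strictly dominated by R1, so Row never plays it.
On the remaining 2×2 (R1, R2 vs E, W):
Let Row play R1 with probability p. Expected payoff against E: (-4)p + 4(1−p) = −8p + 4; against W: 1p + (-8)(1−p) = 9p − 8.
Setting these equal: −8p + 4 = 9p − 8 ⇒ −17p = -12 ⇒ p = 12/17, and the value is (-8)·(12/17) + 4 = -28/17.
For Column: with q = P(E), equating R1's and R2's payoffs gives −5q + 1 = 12q − 8 ⇒ q = 9/17.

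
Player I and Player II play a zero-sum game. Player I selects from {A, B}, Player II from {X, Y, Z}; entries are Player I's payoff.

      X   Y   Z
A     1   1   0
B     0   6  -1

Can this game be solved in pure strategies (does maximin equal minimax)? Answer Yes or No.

Row minima: A → 0, B → -1; maximin = 0.
Column maxima: X → 1, Y → 6, Z → 0; minimax = 0.
maximin = minimax = 0, so a saddle point exists.

Yes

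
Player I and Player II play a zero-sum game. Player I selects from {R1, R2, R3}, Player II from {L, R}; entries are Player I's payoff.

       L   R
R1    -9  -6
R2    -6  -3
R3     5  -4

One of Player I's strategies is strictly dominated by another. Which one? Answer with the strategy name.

R2 gives a strictly higher payoff than R1 against every column: -6 > -9, -3 > -6.
So R1 is strictly dominated and Player I never plays it.

R1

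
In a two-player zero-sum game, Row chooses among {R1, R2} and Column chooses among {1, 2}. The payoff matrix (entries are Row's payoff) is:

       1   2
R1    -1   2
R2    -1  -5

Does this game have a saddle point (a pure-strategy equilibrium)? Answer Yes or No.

Yes

Row minima: R1 → -1, R2 → -5; maximin = -1.
Column maxima: 1 → -1, 2 → 2; minimax = -1.
maximin = minimax = -1, so a saddle point exists.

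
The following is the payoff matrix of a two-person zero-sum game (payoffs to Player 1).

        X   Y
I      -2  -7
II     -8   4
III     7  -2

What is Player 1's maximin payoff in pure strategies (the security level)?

-2

Row minima: I → -7, II → -8, III → -2.
The best of these is -2.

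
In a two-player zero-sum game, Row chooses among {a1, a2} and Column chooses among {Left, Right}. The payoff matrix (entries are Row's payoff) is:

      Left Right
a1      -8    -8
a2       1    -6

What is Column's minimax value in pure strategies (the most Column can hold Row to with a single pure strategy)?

Column maxima: Left → 1, Right → -6.
The smallest of these is -6.

-6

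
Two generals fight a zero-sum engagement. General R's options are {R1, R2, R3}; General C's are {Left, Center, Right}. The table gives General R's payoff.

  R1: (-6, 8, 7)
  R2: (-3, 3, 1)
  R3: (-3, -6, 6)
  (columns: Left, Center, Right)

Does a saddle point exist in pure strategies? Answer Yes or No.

Row minima: R1 → -6, R2 → -3, R3 → -6; maximin = -3.
Column maxima: Left → -3, Center → 8, Right → 7; minimax = -3.
maximin = minimax = -3, so a saddle point exists.

Yes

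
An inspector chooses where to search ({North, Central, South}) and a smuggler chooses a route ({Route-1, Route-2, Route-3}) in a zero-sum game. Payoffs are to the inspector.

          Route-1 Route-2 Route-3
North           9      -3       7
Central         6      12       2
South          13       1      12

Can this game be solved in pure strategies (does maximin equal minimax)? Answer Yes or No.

Row minima: North → -3, Central → 2, South → 1; maximin = 2.
Column maxima: Route-1 → 13, Route-2 → 12, Route-3 → 12; minimax = 12.
2 ≠ 12, so no pure-strategy equilibrium exists.

No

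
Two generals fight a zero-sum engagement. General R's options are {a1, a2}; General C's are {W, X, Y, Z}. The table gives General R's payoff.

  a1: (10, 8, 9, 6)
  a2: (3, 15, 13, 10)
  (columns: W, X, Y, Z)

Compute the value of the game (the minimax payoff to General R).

Row minima: a1 → 6, a2 → 3; maximin = 6.
Column maxima: W → 10, X → 15, Y → 13, Z → 10; minimax = 10.
6 ≠ 10, so there is no saddle point; optimal play is mixed.
X is strictly dominated by Z (it gives General R strictly more in every row), so General C never plays it.
Y is strictly dominated by Z (it gives General R strictly more in every row), so General C never plays it.
On the remaining 2×2 (a1, a2 vs W, Z):
Let General R play a1 with probability p. Expected payoff against W: 10p + 3(1−p) = 7p + 3; against Z: 6p + 10(1−p) = −4p + 10.
Setting these equal: 7p + 3 = −4p + 10 ⇒ 11p = 7 ⇒ p = 7/11, and the value is (7)·(7/11) + 3 = 82/11.
For General C: with q = P(W), equating a1's and a2's payoffs gives 4q + 6 = −7q + 10 ⇒ q = 4/11.

82/11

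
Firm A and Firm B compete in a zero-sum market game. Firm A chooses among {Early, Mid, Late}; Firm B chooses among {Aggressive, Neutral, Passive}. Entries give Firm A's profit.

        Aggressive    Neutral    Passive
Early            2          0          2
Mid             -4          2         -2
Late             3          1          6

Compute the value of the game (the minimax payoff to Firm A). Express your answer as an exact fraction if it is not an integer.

Row minima: Early → 0, Mid → -4, Late → 1; maximin = 1.
Column maxima: Aggressive → 3, Neutral → 2, Passive → 6; minimax = 2.
1 ≠ 2, so there is no saddle point; optimal play is mixed.
Early is strictly dominated by Late, so Firm A never plays it.
With Early eliminated, Passive is strictly dominated by Aggressive (it gives Firm A strictly more in every remaining row), so Firm B never plays it.
On the remaining 2×2 (Mid, Late vs Aggressive, Neutral):
Let Firm A play Mid with probability p. Expected payoff against Aggressive: (-4)p + 3(1−p) = −7p + 3; against Neutral: 2p + 1(1−p) = p + 1.
Setting these equal: −7p + 3 = p + 1 ⇒ −8p = -2 ⇒ p = 1/4, and the value is (-7)·(1/4) + 3 = 5/4.
For Firm B: with q = P(Aggressive), equating Mid's and Late's payoffs gives −6q + 2 = 2q + 1 ⇒ q = 1/8.

5/4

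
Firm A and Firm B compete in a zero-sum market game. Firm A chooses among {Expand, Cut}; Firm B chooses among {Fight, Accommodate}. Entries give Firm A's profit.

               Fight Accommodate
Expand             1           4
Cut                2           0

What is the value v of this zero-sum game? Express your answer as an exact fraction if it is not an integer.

Row minima: Expand → 1, Cut → 0; maximin = 1.
Column maxima: Fight → 2, Accommodate → 4; minimax = 2.
1 ≠ 2, so there is no saddle point; optimal play is mixed.
Let Firm A play Expand with probability p. Expected payoff against Fight: 1p + 2(1−p) = −p + 2; against Accommodate: 4p + 0(1−p) = 4p.
Setting these equal: −p + 2 = 4p ⇒ −5p = -2 ⇒ p = 2/5, and the value is (-1)·(2/5) + 2 = 8/5.
For Firm B: with q = P(Fight), equating Expand's and Cut's payoffs gives −3q + 4 = 2q ⇒ q = 4/5.

8/5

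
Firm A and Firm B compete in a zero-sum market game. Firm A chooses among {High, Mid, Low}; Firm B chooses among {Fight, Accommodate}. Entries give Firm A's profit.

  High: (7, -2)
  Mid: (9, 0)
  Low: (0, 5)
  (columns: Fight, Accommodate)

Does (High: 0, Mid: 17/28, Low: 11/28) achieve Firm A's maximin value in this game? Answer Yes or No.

No

Against Fight this mix gives (17/28)·9 + (11/28)·0 = 153/28.
Against Accommodate this mix gives (17/28)·0 + (11/28)·5 = 55/28.
Firm B will play Accommodate, holding Firm A to 55/28. Shifting weight toward the row that does better against Accommodate would raise this floor (the equalizing mix achieves 45/14 against both Accommodate and Fight), so the proposed strategy is not optimal.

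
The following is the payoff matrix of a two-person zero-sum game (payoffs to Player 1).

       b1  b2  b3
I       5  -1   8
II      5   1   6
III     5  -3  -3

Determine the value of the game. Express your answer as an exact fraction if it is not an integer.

Row minima: I → -1, II → 1, III → -3; maximin = 1.
Column maxima: b1 → 5, b2 → 1, b3 → 8; minimax = 1.
Since maximin = minimax = 1, there is a saddle point and the value is 1.

1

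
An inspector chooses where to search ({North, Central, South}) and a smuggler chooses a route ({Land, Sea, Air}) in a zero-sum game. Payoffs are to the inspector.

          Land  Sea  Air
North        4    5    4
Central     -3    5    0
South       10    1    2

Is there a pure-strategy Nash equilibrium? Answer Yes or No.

Yes

Row minima: North → 4, Central → -3, South → 1; maximin = 4.
Column maxima: Land → 10, Sea → 5, Air → 4; minimax = 4.
maximin = minimax = 4, so a saddle point exists.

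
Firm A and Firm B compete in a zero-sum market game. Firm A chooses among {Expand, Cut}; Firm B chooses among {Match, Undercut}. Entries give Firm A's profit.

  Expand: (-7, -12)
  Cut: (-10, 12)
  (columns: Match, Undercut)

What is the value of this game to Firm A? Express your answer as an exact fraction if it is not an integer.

-68/9

Row minima: Expand → -12, Cut → -10; maximin = -10.
Column maxima: Match → -7, Undercut → 12; minimax = -7.
-10 ≠ -7, so there is no saddle point; optimal play is mixed.
Let Firm A play Expand with probability p. Expected payoff against Match: (-7)p + (-10)(1−p) = 3p − 10; against Undercut: (-12)p + 12(1−p) = −24p + 12.
Setting these equal: 3p − 10 = −24p + 12 ⇒ 27p = 22 ⇒ p = 22/27, and the value is (3)·(22/27) − 10 = -68/9.
For Firm B: with q = P(Match), equating Expand's and Cut's payoffs gives 5q − 12 = −22q + 12 ⇒ q = 8/9.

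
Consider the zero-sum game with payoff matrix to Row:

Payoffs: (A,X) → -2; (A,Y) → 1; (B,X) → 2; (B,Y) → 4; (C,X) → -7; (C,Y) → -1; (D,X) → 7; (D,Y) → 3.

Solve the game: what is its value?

Row minima: A → -2, B → 2, C → -7, D → 3; maximin = 3.
Column maxima: X → 7, Y → 4; minimax = 4.
3 ≠ 4, so there is no saddle point; optimal play is mixed.
A is strictly dominated by B, so Row never plays it.
C is strictly dominated by B, so Row never plays it.
On the remaining 2×2 (B, D vs X, Y):
Let Row play B with probability p. Expected payoff against X: 2p + 7(1−p) = −5p + 7; against Y: 4p + 3(1−p) = p + 3.
Setting these equal: −5p + 7 = p + 3 ⇒ −6p = -4 ⇒ p = 2/3, and the value is (-5)·(2/3) + 7 = 11/3.
For Column: with q = P(X), equating B's and D's payoffs gives −2q + 4 = 4q + 3 ⇒ q = 1/6.

11/3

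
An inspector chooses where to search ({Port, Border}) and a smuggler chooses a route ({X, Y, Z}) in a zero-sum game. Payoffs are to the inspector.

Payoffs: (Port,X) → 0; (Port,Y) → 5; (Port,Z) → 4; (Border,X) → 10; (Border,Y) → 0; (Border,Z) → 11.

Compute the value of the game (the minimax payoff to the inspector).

Row minima: Port → 0, Border → 0; maximin = 0.
Column maxima: X → 10, Y → 5, Z → 11; minimax = 5.
0 ≠ 5, so there is no saddle point; optimal play is mixed.
Z is strictly dominated by X (it gives the inspector strictly more in every row), so the smuggler never plays it.
On the remaining 2×2 (Port, Border vs X, Y):
Let the inspector play Port with probability p. Expected payoff against X: 0p + 10(1−p) = −10p + 10; against Y: 5p + 0(1−p) = 5p.
Setting these equal: −10p + 10 = 5p ⇒ −15p = -10 ⇒ p = 2/3, and the value is (-10)·(2/3) + 10 = 10/3.
For the smuggler: with q = P(X), equating Port's and Border's payoffs gives −5q + 5 = 10q ⇒ q = 1/3.

10/3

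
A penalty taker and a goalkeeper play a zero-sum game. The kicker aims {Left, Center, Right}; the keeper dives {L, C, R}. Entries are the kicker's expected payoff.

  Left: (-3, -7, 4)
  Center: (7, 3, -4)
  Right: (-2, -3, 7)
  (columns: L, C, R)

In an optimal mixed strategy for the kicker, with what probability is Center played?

Row minima: Left → -7, Center → -4, Right → -3; maximin = -3.
Column maxima: L → 7, C → 3, R → 7; minimax = 3.
-3 ≠ 3, so there is no saddle point; optimal play is mixed.
Left is strictly dominated by Right, so the kicker never plays it.
L is strictly dominated by C (it gives the kicker strictly more in every row), so the keeper never plays it.
On the remaining 2×2 (Center, Right vs C, R):
Let the kicker play Center with probability p. Expected payoff against C: 3p + (-3)(1−p) = 6p − 3; against R: (-4)p + 7(1−p) = −11p + 7.
Setting these equal: 6p − 3 = −11p + 7 ⇒ 17p = 10 ⇒ p = 10/17, and the value is (6)·(10/17) − 3 = 9/17.
For the keeper: with q = P(C), equating Center's and Right's payoffs gives 7q − 4 = −10q + 7 ⇒ q = 11/17.

10/17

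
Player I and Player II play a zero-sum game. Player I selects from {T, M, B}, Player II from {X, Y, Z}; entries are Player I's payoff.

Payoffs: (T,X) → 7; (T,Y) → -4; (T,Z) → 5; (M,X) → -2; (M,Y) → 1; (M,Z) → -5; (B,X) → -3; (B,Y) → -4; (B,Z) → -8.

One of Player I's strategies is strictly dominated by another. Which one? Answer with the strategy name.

B

M gives a strictly higher payoff than B against every column: -2 > -3, 1 > -4, -5 > -8.
So B is strictly dominated and Player I never plays it.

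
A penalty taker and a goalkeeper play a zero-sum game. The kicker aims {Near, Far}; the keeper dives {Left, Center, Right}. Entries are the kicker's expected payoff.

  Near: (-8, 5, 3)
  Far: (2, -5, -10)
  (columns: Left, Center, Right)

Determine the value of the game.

Row minima: Near → -8, Far → -10; maximin = -8.
Column maxima: Left → 2, Center → 5, Right → 3; minimax = 2.
-8 ≠ 2, so there is no saddle point; optimal play is mixed.
Center is strictly dominated by Right (it gives the kicker strictly more in every row), so the keeper never plays it.
On the remaining 2×2 (Near, Far vs Left, Right):
Let the kicker play Near with probability p. Expected payoff against Left: (-8)p + 2(1−p) = −10p + 2; against Right: 3p + (-10)(1−p) = 13p − 10.
Setting these equal: −10p + 2 = 13p − 10 ⇒ −23p = -12 ⇒ p = 12/23, and the value is (-10)·(12/23) + 2 = -74/23.
For the keeper: with q = P(Left), equating Near's and Far's payoffs gives −11q + 3 = 12q − 10 ⇒ q = 13/23.

-74/23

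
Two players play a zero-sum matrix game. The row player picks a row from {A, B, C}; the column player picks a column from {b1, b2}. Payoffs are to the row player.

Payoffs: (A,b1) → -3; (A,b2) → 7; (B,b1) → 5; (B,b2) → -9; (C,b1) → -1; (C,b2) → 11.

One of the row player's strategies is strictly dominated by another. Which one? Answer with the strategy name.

C gives a strictly higher payoff than A against every column: -1 > -3, 11 > 7.
So A is strictly dominated and the row player never plays it.

A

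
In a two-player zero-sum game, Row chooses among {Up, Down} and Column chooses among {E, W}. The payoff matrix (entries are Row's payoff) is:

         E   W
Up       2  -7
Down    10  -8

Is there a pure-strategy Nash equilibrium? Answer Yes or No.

Row minima: Up → -7, Down → -8; maximin = -7.
Column maxima: E → 10, W → -7; minimax = -7.
maximin = minimax = -7, so a saddle point exists.

Yes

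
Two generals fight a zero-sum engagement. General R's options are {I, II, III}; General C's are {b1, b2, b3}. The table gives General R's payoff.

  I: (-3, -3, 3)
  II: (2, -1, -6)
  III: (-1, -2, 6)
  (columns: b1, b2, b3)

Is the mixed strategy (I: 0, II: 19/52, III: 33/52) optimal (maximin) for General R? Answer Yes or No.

Against b1 this mix gives (19/52)·2 + (33/52)·(-1) = 5/52.
Against b2 this mix gives (19/52)·(-1) + (33/52)·(-2) = -85/52.
Against b3 this mix gives (19/52)·(-6) + (33/52)·6 = 21/13.
General C will play b2, holding General R to -85/52. Shifting weight toward the row that does better against b2 would raise this floor (the equalizing mix achieves -18/13 against both b2 and b3), so the proposed strategy is not optimal.

No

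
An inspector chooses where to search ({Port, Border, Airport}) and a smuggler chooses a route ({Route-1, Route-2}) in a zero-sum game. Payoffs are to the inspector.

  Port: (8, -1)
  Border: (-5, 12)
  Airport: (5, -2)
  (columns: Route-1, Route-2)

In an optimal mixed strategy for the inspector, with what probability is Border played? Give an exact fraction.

9/26

Row minima: Port → -1, Border → -5, Airport → -2; maximin = -1.
Column maxima: Route-1 → 8, Route-2 → 12; minimax = 8.
-1 ≠ 8, so there is no saddle point; optimal play is mixed.
Airport is strictly dominated by Port, so the inspector never plays it.
On the remaining 2×2 (Port, Border vs Route-1, Route-2):
Let the inspector play Port with probability p. Expected payoff against Route-1: 8p + (-5)(1−p) = 13p − 5; against Route-2: (-1)p + 12(1−p) = −13p + 12.
Setting these equal: 13p − 5 = −13p + 12 ⇒ 26p = 17 ⇒ p = 17/26, and the value is (13)·(17/26) − 5 = 7/2.
For the smuggler: with q = P(Route-1), equating Port's and Border's payoffs gives 9q − 1 = −17q + 12 ⇒ q = 1/2.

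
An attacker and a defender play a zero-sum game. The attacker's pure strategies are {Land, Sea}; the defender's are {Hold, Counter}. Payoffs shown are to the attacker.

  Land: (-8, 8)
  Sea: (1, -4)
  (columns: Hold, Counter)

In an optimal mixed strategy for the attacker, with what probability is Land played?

5/21

Row minima: Land → -8, Sea → -4; maximin = -4.
Column maxima: Hold → 1, Counter → 8; minimax = 1.
-4 ≠ 1, so there is no saddle point; optimal play is mixed.
Let the attacker play Land with probability p. Expected payoff against Hold: (-8)p + 1(1−p) = −9p + 1; against Counter: 8p + (-4)(1−p) = 12p − 4.
Setting these equal: −9p + 1 = 12p − 4 ⇒ −21p = -5 ⇒ p = 5/21, and the value is (-9)·(5/21) + 1 = -8/7.
For the defender: with q = P(Hold), equating Land's and Sea's payoffs gives −16q + 8 = 5q − 4 ⇒ q = 4/7.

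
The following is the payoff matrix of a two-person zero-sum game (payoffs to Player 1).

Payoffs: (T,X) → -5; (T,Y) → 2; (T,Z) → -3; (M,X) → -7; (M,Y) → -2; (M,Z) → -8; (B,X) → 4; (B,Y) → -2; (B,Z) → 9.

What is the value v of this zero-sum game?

-2/13

Row minima: T → -5, M → -8, B → -2; maximin = -2.
Column maxima: X → 4, Y → 2, Z → 9; minimax = 2.
-2 ≠ 2, so there is no saddle point; optimal play is mixed.
M is strictly dominated by T, so Player 1 never plays it.
With M eliminated, Z is strictly dominated by X (it gives Player 1 strictly more in every remaining row), so Player 2 never plays it.
On the remaining 2×2 (T, B vs X, Y):
Let Player 1 play T with probability p. Expected payoff against X: (-5)p + 4(1−p) = −9p + 4; against Y: 2p + (-2)(1−p) = 4p − 2.
Setting these equal: −9p + 4 = 4p − 2 ⇒ −13p = -6 ⇒ p = 6/13, and the value is (-9)·(6/13) + 4 = -2/13.
For Player 2: with q = P(X), equating T's and B's payoffs gives −7q + 2 = 6q − 2 ⇒ q = 4/13.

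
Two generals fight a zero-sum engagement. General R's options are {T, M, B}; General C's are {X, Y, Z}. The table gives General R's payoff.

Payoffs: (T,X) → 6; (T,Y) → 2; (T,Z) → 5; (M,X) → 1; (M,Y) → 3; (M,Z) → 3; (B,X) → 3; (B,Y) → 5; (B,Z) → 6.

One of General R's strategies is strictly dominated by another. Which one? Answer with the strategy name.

B gives a strictly higher payoff than M against every column: 3 > 1, 5 > 3, 6 > 3.
So M is strictly dominated and General R never plays it.

M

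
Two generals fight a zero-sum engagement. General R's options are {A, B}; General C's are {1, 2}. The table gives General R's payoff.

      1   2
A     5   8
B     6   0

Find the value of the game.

Row minima: A → 5, B → 0; maximin = 5.
Column maxima: 1 → 6, 2 → 8; minimax = 6.
5 ≠ 6, so there is no saddle point; optimal play is mixed.
Let General R play A with probability p. Expected payoff against 1: 5p + 6(1−p) = −p + 6; against 2: 8p + 0(1−p) = 8p.
Setting these equal: −p + 6 = 8p ⇒ −9p = -6 ⇒ p = 2/3, and the value is (-1)·(2/3) + 6 = 16/3.
For General C: with q = P(1), equating A's and B's payoffs gives −3q + 8 = 6q ⇒ q = 8/9.

16/3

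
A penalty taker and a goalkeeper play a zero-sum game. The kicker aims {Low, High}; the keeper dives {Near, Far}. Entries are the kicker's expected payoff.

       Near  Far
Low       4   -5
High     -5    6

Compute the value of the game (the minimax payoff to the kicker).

-1/20

Row minima: Low → -5, High → -5; maximin = -5.
Column maxima: Near → 4, Far → 6; minimax = 4.
-5 ≠ 4, so there is no saddle point; optimal play is mixed.
Let the kicker play Low with probability p. Expected payoff against Near: 4p + (-5)(1−p) = 9p − 5; against Far: (-5)p + 6(1−p) = −11p + 6.
Setting these equal: 9p − 5 = −11p + 6 ⇒ 20p = 11 ⇒ p = 11/20, and the value is (9)·(11/20) − 5 = -1/20.
For the keeper: with q = P(Near), equating Low's and High's payoffs gives 9q − 5 = −11q + 6 ⇒ q = 11/20.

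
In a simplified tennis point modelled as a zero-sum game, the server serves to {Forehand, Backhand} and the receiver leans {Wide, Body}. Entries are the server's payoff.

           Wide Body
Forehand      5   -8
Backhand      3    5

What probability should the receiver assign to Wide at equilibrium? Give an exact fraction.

13/15

Row minima: Forehand → -8, Backhand → 3; maximin = 3.
Column maxima: Wide → 5, Body → 5; minimax = 5.
3 ≠ 5, so there is no saddle point; optimal play is mixed.
Let the server play Forehand with probability p. Expected payoff against Wide: 5p + 3(1−p) = 2p + 3; against Body: (-8)p + 5(1−p) = −13p + 5.
Setting these equal: 2p + 3 = −13p + 5 ⇒ 15p = 2 ⇒ p = 2/15, and the value is (2)·(2/15) + 3 = 49/15.
For the receiver: with q = P(Wide), equating Forehand's and Backhand's payoffs gives 13q − 8 = −2q + 5 ⇒ q = 13/15.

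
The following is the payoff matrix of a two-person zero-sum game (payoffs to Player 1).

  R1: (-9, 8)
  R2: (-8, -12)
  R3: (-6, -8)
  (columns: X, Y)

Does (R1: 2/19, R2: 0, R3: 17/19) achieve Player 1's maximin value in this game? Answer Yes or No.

Against X this mix gives (2/19)·(-9) + (17/19)·(-6) = -120/19.
Against Y this mix gives (2/19)·8 + (17/19)·(-8) = -120/19.
All of Player 2's active replies (X, Y) yield -120/19, and no column does worse for Player 1. The mix makes Player 2 indifferent and guarantees -120/19, so it is optimal.

Yes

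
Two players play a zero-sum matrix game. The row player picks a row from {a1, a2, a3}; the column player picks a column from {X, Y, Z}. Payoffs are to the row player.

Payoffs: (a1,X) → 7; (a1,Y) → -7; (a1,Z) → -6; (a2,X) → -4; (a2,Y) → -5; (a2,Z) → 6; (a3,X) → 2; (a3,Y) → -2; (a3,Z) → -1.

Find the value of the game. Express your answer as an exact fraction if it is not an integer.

Row minima: a1 → -7, a2 → -5, a3 → -2; maximin = -2.
Column maxima: X → 7, Y → -2, Z → 6; minimax = -2.
Since maximin = minimax = -2, there is a saddle point and the value is -2.

-2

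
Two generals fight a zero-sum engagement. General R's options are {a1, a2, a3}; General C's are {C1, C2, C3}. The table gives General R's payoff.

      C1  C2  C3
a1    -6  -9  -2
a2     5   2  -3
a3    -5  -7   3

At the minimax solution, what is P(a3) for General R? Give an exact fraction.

Row minima: a1 → -9, a2 → -3, a3 → -7; maximin = -3.
Column maxima: C1 → 5, C2 → 2, C3 → 3; minimax = 2.
-3 ≠ 2, so there is no saddle point; optimal play is mixed.
a1 is strictly dominated by a3, so General R never plays it.
C1 is strictly dominated by C2 (it gives General R strictly more in every row), so General C never plays it.
On the remaining 2×2 (a2, a3 vs C2, C3):
Let General R play a2 with probability p. Expected payoff against C2: 2p + (-7)(1−p) = 9p − 7; against C3: (-3)p + 3(1−p) = −6p + 3.
Setting these equal: 9p − 7 = −6p + 3 ⇒ 15p = 10 ⇒ p = 2/3, and the value is (9)·(2/3) − 7 = -1.
For General C: with q = P(C2), equating a2's and a3's payoffs gives 5q − 3 = −10q + 3 ⇒ q = 2/5.

1/3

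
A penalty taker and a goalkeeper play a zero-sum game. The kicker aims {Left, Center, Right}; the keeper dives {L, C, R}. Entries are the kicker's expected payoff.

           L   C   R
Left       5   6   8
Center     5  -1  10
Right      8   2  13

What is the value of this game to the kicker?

38/7

Row minima: Left → 5, Center → -1, Right → 2; maximin = 5.
Column maxima: L → 8, C → 6, R → 13; minimax = 6.
5 ≠ 6, so there is no saddle point; optimal play is mixed.
Center is strictly dominated by Right, so the kicker never plays it.
R is strictly dominated by L (it gives the kicker strictly more in every row), so the keeper never plays it.
On the remaining 2×2 (Left, Right vs L, C):
Let the kicker play Left with probability p. Expected payoff against L: 5p + 8(1−p) = −3p + 8; against C: 6p + 2(1−p) = 4p + 2.
Setting these equal: −3p + 8 = 4p + 2 ⇒ −7p = -6 ⇒ p = 6/7, and the value is (-3)·(6/7) + 8 = 38/7.
For the keeper: with q = P(L), equating Left's and Right's payoffs gives −q + 6 = 6q + 2 ⇒ q = 4/7.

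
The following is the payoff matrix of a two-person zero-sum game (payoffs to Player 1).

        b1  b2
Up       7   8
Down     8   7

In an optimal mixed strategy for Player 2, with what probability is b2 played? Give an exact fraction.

1/2

Row minima: Up → 7, Down → 7; maximin = 7.
Column maxima: b1 → 8, b2 → 8; minimax = 8.
7 ≠ 8, so there is no saddle point; optimal play is mixed.
Let Player 1 play Up with probability p. Expected payoff against b1: 7p + 8(1−p) = −p + 8; against b2: 8p + 7(1−p) = p + 7.
Setting these equal: −p + 8 = p + 7 ⇒ −2p = -1 ⇒ p = 1/2, and the value is (-1)·(1/2) + 8 = 15/2.
For Player 2: with q = P(b1), equating Up's and Down's payoffs gives −q + 8 = q + 7 ⇒ q = 1/2.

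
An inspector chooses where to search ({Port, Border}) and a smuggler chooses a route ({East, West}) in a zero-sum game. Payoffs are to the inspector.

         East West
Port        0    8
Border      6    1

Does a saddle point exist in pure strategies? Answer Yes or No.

No

Row minima: Port → 0, Border → 1; maximin = 1.
Column maxima: East → 6, West → 8; minimax = 6.
1 ≠ 6, so no pure-strategy equilibrium exists.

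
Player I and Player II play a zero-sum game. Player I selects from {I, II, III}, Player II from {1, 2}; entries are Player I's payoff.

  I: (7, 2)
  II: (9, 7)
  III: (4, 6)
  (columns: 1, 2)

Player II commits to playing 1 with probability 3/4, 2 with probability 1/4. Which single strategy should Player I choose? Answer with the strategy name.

II

Expected payoff of I: (3/4)·7 + (1/4)·2 = 23/4.
Expected payoff of II: (3/4)·9 + (1/4)·7 = 17/2.
Expected payoff of III: (3/4)·4 + (1/4)·6 = 9/2.
The largest is 17/2, so Player I's best response is II.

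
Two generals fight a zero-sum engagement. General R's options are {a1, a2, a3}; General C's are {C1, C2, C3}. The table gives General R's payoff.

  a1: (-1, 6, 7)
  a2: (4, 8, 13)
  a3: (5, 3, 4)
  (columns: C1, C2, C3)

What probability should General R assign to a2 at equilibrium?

1/3

Row minima: a1 → -1, a2 → 4, a3 → 3; maximin = 4.
Column maxima: C1 → 5, C2 → 8, C3 → 13; minimax = 5.
4 ≠ 5, so there is no saddle point; optimal play is mixed.
a1 is strictly dominated by a2, so General R never plays it.
C3 is strictly dominated by C2 (it gives General R strictly more in every row), so General C never plays it.
On the remaining 2×2 (a2, a3 vs C1, C2):
Let General R play a2 with probability p. Expected payoff against C1: 4p + 5(1−p) = −p + 5; against C2: 8p + 3(1−p) = 5p + 3.
Setting these equal: −p + 5 = 5p + 3 ⇒ −6p = -2 ⇒ p = 1/3, and the value is (-1)·(1/3) + 5 = 14/3.
For General C: with q = P(C1), equating a2's and a3's payoffs gives −4q + 8 = 2q + 3 ⇒ q = 5/6.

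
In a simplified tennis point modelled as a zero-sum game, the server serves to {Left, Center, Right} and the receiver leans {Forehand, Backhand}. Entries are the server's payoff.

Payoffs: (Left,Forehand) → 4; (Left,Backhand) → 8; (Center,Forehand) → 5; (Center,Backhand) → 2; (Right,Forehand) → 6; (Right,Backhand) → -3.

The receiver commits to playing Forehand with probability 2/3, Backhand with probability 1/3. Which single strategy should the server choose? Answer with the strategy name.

Left

Expected payoff of Left: (2/3)·4 + (1/3)·8 = 16/3.
Expected payoff of Center: (2/3)·5 + (1/3)·2 = 4.
Expected payoff of Right: (2/3)·6 + (1/3)·(-3) = 3.
The largest is 16/3, so the server's best response is Left.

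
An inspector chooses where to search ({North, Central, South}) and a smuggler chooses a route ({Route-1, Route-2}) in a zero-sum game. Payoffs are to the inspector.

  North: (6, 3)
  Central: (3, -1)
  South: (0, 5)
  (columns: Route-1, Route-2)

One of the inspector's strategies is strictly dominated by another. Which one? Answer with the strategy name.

Central

North gives a strictly higher payoff than Central against every column: 6 > 3, 3 > -1.
So Central is strictly dominated and the inspector never plays it.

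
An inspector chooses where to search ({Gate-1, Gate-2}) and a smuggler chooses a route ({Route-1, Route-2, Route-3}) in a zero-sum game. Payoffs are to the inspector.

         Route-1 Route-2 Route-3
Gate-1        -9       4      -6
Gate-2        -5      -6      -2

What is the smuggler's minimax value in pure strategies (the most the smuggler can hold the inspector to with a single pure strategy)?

Column maxima: Route-1 → -5, Route-2 → 4, Route-3 → -2.
The smallest of these is -5.

-5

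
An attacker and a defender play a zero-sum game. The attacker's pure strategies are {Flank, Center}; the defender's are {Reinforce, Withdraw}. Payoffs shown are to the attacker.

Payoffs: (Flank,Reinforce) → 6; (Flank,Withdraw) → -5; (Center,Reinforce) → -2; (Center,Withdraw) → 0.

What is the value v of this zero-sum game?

-10/13

Row minima: Flank → -5, Center → -2; maximin = -2.
Column maxima: Reinforce → 6, Withdraw → 0; minimax = 0.
-2 ≠ 0, so there is no saddle point; optimal play is mixed.
Let the attacker play Flank with probability p. Expected payoff against Reinforce: 6p + (-2)(1−p) = 8p − 2; against Withdraw: (-5)p + 0(1−p) = −5p.
Setting these equal: 8p − 2 = −5p ⇒ 13p = 2 ⇒ p = 2/13, and the value is (8)·(2/13) − 2 = -10/13.
For the defender: with q = P(Reinforce), equating Flank's and Center's payoffs gives 11q − 5 = −2q ⇒ q = 5/13.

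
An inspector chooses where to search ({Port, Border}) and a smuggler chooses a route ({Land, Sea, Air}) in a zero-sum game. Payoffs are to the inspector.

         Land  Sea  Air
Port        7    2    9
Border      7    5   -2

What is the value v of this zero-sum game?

7/2

Row minima: Port → 2, Border → -2; maximin = 2.
Column maxima: Land → 7, Sea → 5, Air → 9; minimax = 5.
2 ≠ 5, so there is no saddle point; optimal play is mixed.
Land is strictly dominated by Sea (it gives the inspector strictly more in every row), so the smuggler never plays it.
On the remaining 2×2 (Port, Border vs Sea, Air):
Let the inspector play Port with probability p. Expected payoff against Sea: 2p + 5(1−p) = −3p + 5; against Air: 9p + (-2)(1−p) = 11p − 2.
Setting these equal: −3p + 5 = 11p − 2 ⇒ −14p = -7 ⇒ p = 1/2, and the value is (-3)·(1/2) + 5 = 7/2.
For the smuggler: with q = P(Sea), equating Port's and Border's payoffs gives −7q + 9 = 7q − 2 ⇒ q = 11/14.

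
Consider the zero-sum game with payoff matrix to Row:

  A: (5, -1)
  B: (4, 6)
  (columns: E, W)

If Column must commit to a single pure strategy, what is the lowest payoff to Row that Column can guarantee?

5

Column maxima: E → 5, W → 6.
The smallest of these is 5.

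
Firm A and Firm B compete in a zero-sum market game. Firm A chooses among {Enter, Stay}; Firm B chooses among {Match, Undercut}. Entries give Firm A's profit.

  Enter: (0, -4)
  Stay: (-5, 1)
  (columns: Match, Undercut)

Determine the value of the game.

-2

Row minima: Enter → -4, Stay → -5; maximin = -4.
Column maxima: Match → 0, Undercut → 1; minimax = 0.
-4 ≠ 0, so there is no saddle point; optimal play is mixed.
Let Firm A play Enter with probability p. Expected payoff against Match: 0p + (-5)(1−p) = 5p − 5; against Undercut: (-4)p + 1(1−p) = −5p + 1.
Setting these equal: 5p − 5 = −5p + 1 ⇒ 10p = 6 ⇒ p = 3/5, and the value is (5)·(3/5) − 5 = -2.
For Firm B: with q = P(Match), equating Enter's and Stay's payoffs gives 4q − 4 = −6q + 1 ⇒ q = 1/2.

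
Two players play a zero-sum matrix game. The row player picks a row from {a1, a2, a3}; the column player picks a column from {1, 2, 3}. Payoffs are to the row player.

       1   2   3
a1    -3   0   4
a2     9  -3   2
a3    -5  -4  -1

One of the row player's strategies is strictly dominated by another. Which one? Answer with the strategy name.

a1 gives a strictly higher payoff than a3 against every column: -3 > -5, 0 > -4, 4 > -1.
So a3 is strictly dominated and the row player never plays it.

a3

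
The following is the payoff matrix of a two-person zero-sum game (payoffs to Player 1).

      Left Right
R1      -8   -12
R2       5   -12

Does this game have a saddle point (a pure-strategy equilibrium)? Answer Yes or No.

Yes

Row minima: R1 → -12, R2 → -12; maximin = -12.
Column maxima: Left → 5, Right → -12; minimax = -12.
maximin = minimax = -12, so a saddle point exists.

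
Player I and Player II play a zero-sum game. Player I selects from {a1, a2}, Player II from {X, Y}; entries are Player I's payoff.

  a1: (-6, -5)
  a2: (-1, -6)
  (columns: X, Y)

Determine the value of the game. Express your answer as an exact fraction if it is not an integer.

-31/6

Row minima: a1 → -6, a2 → -6; maximin = -6.
Column maxima: X → -1, Y → -5; minimax = -5.
-6 ≠ -5, so there is no saddle point; optimal play is mixed.
Let Player I play a1 with probability p. Expected payoff against X: (-6)p + (-1)(1−p) = −5p − 1; against Y: (-5)p + (-6)(1−p) = p − 6.
Setting these equal: −5p − 1 = p − 6 ⇒ −6p = -5 ⇒ p = 5/6, and the value is (-5)·(5/6) − 1 = -31/6.
For Player II: with q = P(X), equating a1's and a2's payoffs gives −q − 5 = 5q − 6 ⇒ q = 1/6.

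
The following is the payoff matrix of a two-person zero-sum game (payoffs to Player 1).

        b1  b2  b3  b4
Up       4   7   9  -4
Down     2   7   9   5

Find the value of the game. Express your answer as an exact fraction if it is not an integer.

28/11

Row minima: Up → -4, Down → 2; maximin = 2.
Column maxima: b1 → 4, b2 → 7, b3 → 9, b4 → 5; minimax = 4.
2 ≠ 4, so there is no saddle point; optimal play is mixed.
b2 is strictly dominated by b1 (it gives Player 1 strictly more in every row), so Player 2 never plays it.
b3 is strictly dominated by b1 (it gives Player 1 strictly more in every row), so Player 2 never plays it.
On the remaining 2×2 (Up, Down vs b1, b4):
Let Player 1 play Up with probability p. Expected payoff against b1: 4p + 2(1−p) = 2p + 2; against b4: (-4)p + 5(1−p) = −9p + 5.
Setting these equal: 2p + 2 = −9p + 5 ⇒ 11p = 3 ⇒ p = 3/11, and the value is (2)·(3/11) + 2 = 28/11.
For Player 2: with q = P(b1), equating Up's and Down's payoffs gives 8q − 4 = −3q + 5 ⇒ q = 9/11.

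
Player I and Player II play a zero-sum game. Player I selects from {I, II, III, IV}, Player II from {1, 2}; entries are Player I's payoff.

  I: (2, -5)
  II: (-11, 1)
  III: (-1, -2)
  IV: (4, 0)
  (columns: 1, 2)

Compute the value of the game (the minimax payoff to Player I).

Row minima: I → -5, II → -11, III → -2, IV → 0; maximin = 0.
Column maxima: 1 → 4, 2 → 1; minimax = 1.
0 ≠ 1, so there is no saddle point; optimal play is mixed.
I is strictly dominated by IV, so Player I never plays it.
III is strictly dominated by IV, so Player I never plays it.
On the remaining 2×2 (II, IV vs 1, 2):
Let Player I play II with probability p. Expected payoff against 1: (-11)p + 4(1−p) = −15p + 4; against 2: 1p + 0(1−p) = p.
Setting these equal: −15p + 4 = p ⇒ −16p = -4 ⇒ p = 1/4, and the value is (-15)·(1/4) + 4 = 1/4.
For Player II: with q = P(1), equating II's and IV's payoffs gives −12q + 1 = 4q ⇒ q = 1/16.

1/4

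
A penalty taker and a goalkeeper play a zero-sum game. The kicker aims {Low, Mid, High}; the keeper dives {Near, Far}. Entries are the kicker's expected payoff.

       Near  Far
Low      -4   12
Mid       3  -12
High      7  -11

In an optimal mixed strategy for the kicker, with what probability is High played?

Row minima: Low → -4, Mid → -12, High → -11; maximin = -4.
Column maxima: Near → 7, Far → 12; minimax = 7.
-4 ≠ 7, so there is no saddle point; optimal play is mixed.
Mid is strictly dominated by High, so the kicker never plays it.
On the remaining 2×2 (Low, High vs Near, Far):
Let the kicker play Low with probability p. Expected payoff against Near: (-4)p + 7(1−p) = −11p + 7; against Far: 12p + (-11)(1−p) = 23p − 11.
Setting these equal: −11p + 7 = 23p − 11 ⇒ −34p = -18 ⇒ p = 9/17, and the value is (-11)·(9/17) + 7 = 20/17.
For the keeper: with q = P(Near), equating Low's and High's payoffs gives −16q + 12 = 18q − 11 ⇒ q = 23/34.

8/17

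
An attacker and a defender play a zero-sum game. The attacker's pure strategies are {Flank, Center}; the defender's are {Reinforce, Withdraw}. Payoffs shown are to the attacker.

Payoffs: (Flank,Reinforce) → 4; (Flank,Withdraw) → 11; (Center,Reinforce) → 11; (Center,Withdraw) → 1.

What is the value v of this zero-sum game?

117/17

Row minima: Flank → 4, Center → 1; maximin = 4.
Column maxima: Reinforce → 11, Withdraw → 11; minimax = 11.
4 ≠ 11, so there is no saddle point; optimal play is mixed.
Let the attacker play Flank with probability p. Expected payoff against Reinforce: 4p + 11(1−p) = −7p + 11; against Withdraw: 11p + 1(1−p) = 10p + 1.
Setting these equal: −7p + 11 = 10p + 1 ⇒ −17p = -10 ⇒ p = 10/17, and the value is (-7)·(10/17) + 11 = 117/17.
For the defender: with q = P(Reinforce), equating Flank's and Center's payoffs gives −7q + 11 = 10q + 1 ⇒ q = 10/17.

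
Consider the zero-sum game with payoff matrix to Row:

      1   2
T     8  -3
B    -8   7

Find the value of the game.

16/13

Row minima: T → -3, B → -8; maximin = -3.
Column maxima: 1 → 8, 2 → 7; minimax = 7.
-3 ≠ 7, so there is no saddle point; optimal play is mixed.
Let Row play T with probability p. Expected payoff against 1: 8p + (-8)(1−p) = 16p − 8; against 2: (-3)p + 7(1−p) = −10p + 7.
Setting these equal: 16p − 8 = −10p + 7 ⇒ 26p = 15 ⇒ p = 15/26, and the value is (16)·(15/26) − 8 = 16/13.
For Column: with q = P(1), equating T's and B's payoffs gives 11q − 3 = −15q + 7 ⇒ q = 5/13.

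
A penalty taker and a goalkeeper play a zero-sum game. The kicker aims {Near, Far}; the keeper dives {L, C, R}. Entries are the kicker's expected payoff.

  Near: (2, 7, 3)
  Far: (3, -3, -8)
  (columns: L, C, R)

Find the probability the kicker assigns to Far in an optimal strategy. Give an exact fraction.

Row minima: Near → 2, Far → -8; maximin = 2.
Column maxima: L → 3, C → 7, R → 3; minimax = 3.
2 ≠ 3, so there is no saddle point; optimal play is mixed.
C is strictly dominated by R (it gives the kicker strictly more in every row), so the keeper never plays it.
On the remaining 2×2 (Near, Far vs L, R):
Let the kicker play Near with probability p. Expected payoff against L: 2p + 3(1−p) = −p + 3; against R: 3p + (-8)(1−p) = 11p − 8.
Setting these equal: −p + 3 = 11p − 8 ⇒ −12p = -11 ⇒ p = 11/12, and the value is (-1)·(11/12) + 3 = 25/12.
For the keeper: with q = P(L), equating Near's and Far's payoffs gives −q + 3 = 11q − 8 ⇒ q = 11/12.

1/12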